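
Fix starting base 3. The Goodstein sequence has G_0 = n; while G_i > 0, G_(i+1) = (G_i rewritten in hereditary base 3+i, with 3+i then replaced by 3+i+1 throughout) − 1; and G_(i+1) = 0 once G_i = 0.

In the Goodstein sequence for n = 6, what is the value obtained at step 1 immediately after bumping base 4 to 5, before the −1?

8

base 3: 6 = 2·3; at 4: 2·4 = 8; next = 7
base 4: 7 = 4 + 3; at 5: 5 + 3 = 8; next = 7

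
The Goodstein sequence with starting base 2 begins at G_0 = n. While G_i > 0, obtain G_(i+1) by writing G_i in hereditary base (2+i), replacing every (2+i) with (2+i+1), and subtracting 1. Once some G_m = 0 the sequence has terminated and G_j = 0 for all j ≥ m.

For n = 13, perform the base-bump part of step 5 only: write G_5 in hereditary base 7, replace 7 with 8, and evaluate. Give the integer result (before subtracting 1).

step 0: 13 = 2^(2 + 1) + 2^2 + 1; sub 3 for 2: 3^(3 + 1) + 3^3 + 1; = 109; G_1 = 109−1 = 108
step 1: 108 = 3^(3 + 1) + 3^3; sub 4 for 3: 4^(4 + 1) + 4^4; = 1280; G_2 = 1280−1 = 1279
step 2: 1279 = 4^(4 + 1) + 3·4^3 + 3·4^2 + 3·4 + 3; sub 5 for 4: 5^(5 + 1) + 3·5^3 + 3·5^2 + 3·5 + 3; = 16093; G_3 = 16093−1 = 16092
step 3: 16092 = 5^(5 + 1) + 3·5^3 + 3·5^2 + 3·5 + 2; sub 6 for 5: 6^(6 + 1) + 3·6^3 + 3·6^2 + 3·6 + 2; = 280712; G_4 = 280712−1 = 280711
step 4: 280711 = 6^(6 + 1) + 3·6^3 + 3·6^2 + 3·6 + 1; sub 7 for 6: 7^(7 + 1) + 3·7^3 + 3·7^2 + 3·7 + 1; = 5765999; G_5 = 5765999−1 = 5765998
step 5: 5765998 = 7^(7 + 1) + 3·7^3 + 3·7^2 + 3·7; sub 8 for 7: 8^(8 + 1) + 3·8^3 + 3·8^2 + 3·8; = 134219480; G_6 = 134219480−1 = 134219479

134219480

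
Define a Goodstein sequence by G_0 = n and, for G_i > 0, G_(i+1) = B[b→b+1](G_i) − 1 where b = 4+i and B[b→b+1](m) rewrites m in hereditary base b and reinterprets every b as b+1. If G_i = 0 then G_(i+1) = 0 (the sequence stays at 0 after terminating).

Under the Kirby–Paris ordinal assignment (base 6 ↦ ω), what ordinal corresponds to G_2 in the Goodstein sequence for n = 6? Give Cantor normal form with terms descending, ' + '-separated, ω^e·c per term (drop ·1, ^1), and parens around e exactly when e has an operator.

(0) 6|_4 = 4 + 2 ↦ 5 + 2|_5 = 7 ⇒ 6
(1) 6|_5 = 5 + 1 ↦ 6 + 1|_6 = 7 ⇒ 6
(2) 6|_6 = 6 ↦ 7|_7 = 7 ⇒ 6

ω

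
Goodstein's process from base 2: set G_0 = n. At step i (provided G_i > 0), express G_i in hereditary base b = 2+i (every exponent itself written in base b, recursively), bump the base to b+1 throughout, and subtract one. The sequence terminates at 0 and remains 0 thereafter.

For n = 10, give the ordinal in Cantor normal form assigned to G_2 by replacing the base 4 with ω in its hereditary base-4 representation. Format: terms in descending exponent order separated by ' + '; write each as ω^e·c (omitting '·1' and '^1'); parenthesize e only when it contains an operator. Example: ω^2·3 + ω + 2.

ω^(ω + 1) + 1

(0) 10|_2 = 2^(2 + 1) + 2 ↦ 3^(3 + 1) + 3|_3 = 84 ⇒ 83
(1) 83|_3 = 3^(3 + 1) + 2 ↦ 4^(4 + 1) + 2|_4 = 1026 ⇒ 1025
(2) 1025|_4 = 4^(4 + 1) + 1 ↦ 5^(5 + 1) + 1|_5 = 15626 ⇒ 15625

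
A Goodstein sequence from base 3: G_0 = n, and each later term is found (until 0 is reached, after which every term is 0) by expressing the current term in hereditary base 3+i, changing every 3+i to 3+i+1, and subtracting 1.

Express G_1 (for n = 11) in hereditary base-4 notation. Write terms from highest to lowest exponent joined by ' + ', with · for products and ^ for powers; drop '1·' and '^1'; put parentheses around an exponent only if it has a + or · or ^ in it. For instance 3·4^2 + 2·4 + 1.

G_0=11  [base 3] 3^2 + 2  →[3↦4]→  4^2 + 2 = 18  −1 ⇒ G_1=17
G_1=17  [base 4] 4^2 + 1  →[4↦5]→  5^2 + 1 = 26  −1 ⇒ G_2=25

4^2 + 1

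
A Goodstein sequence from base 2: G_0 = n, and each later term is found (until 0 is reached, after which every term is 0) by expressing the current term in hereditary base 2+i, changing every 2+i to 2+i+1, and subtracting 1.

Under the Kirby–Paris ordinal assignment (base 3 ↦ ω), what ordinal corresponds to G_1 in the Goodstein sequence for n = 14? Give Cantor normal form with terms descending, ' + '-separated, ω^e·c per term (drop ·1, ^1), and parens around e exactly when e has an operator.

ω^(ω + 1) + ω^ω + 2

G_0=14  [base 2] 2^(2 + 1) + 2^2 + 2  →[2↦3]→  3^(3 + 1) + 3^3 + 3 = 111  −1 ⇒ G_1=110
G_1=110  [base 3] 3^(3 + 1) + 3^3 + 2  →[3↦4]→  4^(4 + 1) + 4^4 + 2 = 1282  −1 ⇒ G_2=1281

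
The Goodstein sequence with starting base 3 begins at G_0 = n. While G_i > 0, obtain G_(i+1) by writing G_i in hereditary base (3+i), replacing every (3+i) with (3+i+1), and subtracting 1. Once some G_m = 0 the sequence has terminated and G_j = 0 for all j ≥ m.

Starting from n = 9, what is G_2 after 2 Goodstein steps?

i=0: 9 = 3^2 (b=3); 3→4: 4^2 = 16; 16−1 = 15
i=1: 15 = 3·4 + 3 (b=4); 4→5: 3·5 + 3 = 18; 18−1 = 17
i=2: 17 = 3·5 + 2 (b=5); 5→6: 3·6 + 2 = 20; 20−1 = 19

17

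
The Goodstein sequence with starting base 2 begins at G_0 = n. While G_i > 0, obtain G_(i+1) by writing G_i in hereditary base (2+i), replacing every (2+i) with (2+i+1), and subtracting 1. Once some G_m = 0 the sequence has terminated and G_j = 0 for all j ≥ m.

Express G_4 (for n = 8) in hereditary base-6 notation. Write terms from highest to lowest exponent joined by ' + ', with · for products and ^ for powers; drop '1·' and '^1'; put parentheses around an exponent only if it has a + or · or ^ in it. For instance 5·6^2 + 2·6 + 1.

2·6^6 + 2·6^2 + 6 + 5

8 —HB2→ 2^(2 + 1) —bump→ 3^(3 + 1) = 81 —(−1)→ 80
80 —HB3→ 2·3^3 + 2·3^2 + 2·3 + 2 —bump→ 2·4^4 + 2·4^2 + 2·4 + 2 = 554 —(−1)→ 553
553 —HB4→ 2·4^4 + 2·4^2 + 2·4 + 1 —bump→ 2·5^5 + 2·5^2 + 2·5 + 1 = 6311 —(−1)→ 6310
6310 —HB5→ 2·5^5 + 2·5^2 + 2·5 —bump→ 2·6^6 + 2·6^2 + 2·6 = 93396 —(−1)→ 93395
93395 —HB6→ 2·6^6 + 2·6^2 + 6 + 5 —bump→ 2·7^7 + 2·7^2 + 7 + 5 = 1647196 —(−1)→ 1647195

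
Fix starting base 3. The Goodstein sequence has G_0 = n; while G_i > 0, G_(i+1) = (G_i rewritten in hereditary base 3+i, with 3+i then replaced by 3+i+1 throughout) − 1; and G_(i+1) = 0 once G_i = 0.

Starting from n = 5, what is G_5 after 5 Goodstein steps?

3

G_0 = 5. HB_3(5) = 3 + 2. Bump = 6. G_1 = 5.
G_1 = 5. HB_4(5) = 4 + 1. Bump = 6. G_2 = 5.
G_2 = 5. HB_5(5) = 5. Bump = 6. G_3 = 5.
G_3 = 5. HB_6(5) = 5. Bump = 5. G_4 = 4.
G_4 = 4. HB_7(4) = 4. Bump = 4. G_5 = 3.
G_5 = 3. HB_8(3) = 3. Bump = 3. G_6 = 2.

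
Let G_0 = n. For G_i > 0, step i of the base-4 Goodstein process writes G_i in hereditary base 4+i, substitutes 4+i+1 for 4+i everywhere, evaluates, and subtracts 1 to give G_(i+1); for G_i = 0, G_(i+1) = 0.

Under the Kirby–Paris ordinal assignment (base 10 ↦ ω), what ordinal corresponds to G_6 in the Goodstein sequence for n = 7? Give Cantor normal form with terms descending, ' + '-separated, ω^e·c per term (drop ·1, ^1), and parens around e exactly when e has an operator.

5

7 —HB4→ 4 + 3 —bump→ 5 + 3 = 8 —(−1)→ 7
7 —HB5→ 5 + 2 —bump→ 6 + 2 = 8 —(−1)→ 7
7 —HB6→ 6 + 1 —bump→ 7 + 1 = 8 —(−1)→ 7
7 —HB7→ 7 —bump→ 8 = 8 —(−1)→ 7
7 —HB8→ 7 —bump→ 7 = 7 —(−1)→ 6
6 —HB9→ 6 —bump→ 6 = 6 —(−1)→ 5
5 —HB10→ 5 —bump→ 5 = 5 —(−1)→ 4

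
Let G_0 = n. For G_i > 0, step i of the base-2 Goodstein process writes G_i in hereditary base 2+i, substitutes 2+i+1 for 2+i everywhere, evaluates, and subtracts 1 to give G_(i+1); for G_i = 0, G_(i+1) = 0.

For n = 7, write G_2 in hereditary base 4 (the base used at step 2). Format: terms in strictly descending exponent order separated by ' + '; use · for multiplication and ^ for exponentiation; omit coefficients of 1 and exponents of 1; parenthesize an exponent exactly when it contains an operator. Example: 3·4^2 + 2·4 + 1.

4^4 + 3

7 —HB2→ 2^2 + 2 + 1 —bump→ 3^3 + 3 + 1 = 31 —(−1)→ 30
30 —HB3→ 3^3 + 3 —bump→ 4^4 + 4 = 260 —(−1)→ 259
259 —HB4→ 4^4 + 3 —bump→ 5^5 + 3 = 3128 —(−1)→ 3127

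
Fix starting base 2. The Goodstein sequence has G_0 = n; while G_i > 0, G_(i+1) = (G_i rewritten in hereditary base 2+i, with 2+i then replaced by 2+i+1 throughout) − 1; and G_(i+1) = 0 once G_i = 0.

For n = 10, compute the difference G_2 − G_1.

base 2: 10 = 2^(2 + 1) + 2; at 3: 3^(3 + 1) + 3 = 84; next = 83
base 3: 83 = 3^(3 + 1) + 2; at 4: 4^(4 + 1) + 2 = 1026; next = 1025

942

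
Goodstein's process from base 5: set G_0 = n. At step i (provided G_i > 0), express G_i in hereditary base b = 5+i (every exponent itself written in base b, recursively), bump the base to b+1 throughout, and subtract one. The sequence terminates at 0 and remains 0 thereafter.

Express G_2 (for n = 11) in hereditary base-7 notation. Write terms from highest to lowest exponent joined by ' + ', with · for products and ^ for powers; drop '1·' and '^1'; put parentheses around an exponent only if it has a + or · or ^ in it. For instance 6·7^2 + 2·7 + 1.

i=0: 11 = 2·5 + 1 (b=5); 5→6: 2·6 + 1 = 13; 13−1 = 12
i=1: 12 = 2·6 (b=6); 6→7: 2·7 = 14; 14−1 = 13

7 + 6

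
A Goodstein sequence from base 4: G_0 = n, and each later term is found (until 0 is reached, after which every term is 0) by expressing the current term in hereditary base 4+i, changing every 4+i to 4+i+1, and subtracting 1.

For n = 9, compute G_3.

(0) 9|_4 = 2·4 + 1 ↦ 2·5 + 1|_5 = 11 ⇒ 10
(1) 10|_5 = 2·5 ↦ 2·6|_6 = 12 ⇒ 11
(2) 11|_6 = 6 + 5 ↦ 7 + 5|_7 = 12 ⇒ 11
(3) 11|_7 = 7 + 4 ↦ 8 + 4|_8 = 12 ⇒ 11

11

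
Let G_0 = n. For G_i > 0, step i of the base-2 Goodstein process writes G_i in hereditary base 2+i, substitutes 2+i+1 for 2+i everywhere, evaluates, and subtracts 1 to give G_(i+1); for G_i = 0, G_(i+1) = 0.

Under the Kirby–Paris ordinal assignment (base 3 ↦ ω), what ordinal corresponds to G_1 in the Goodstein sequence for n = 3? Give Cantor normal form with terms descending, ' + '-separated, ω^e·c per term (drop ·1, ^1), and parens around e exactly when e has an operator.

ω

(0) 3|_2 = 2 + 1 ↦ 3 + 1|_3 = 4 ⇒ 3
(1) 3|_3 = 3 ↦ 4|_4 = 4 ⇒ 3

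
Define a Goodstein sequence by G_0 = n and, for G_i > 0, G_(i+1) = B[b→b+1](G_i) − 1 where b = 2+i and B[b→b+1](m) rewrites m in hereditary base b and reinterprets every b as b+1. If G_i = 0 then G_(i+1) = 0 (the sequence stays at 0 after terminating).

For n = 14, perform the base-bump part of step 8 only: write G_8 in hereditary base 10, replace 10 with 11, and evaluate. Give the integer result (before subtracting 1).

3138429262497

[0] 14 ≡ 2^(2 + 1) + 2^2 + 2 (base 2). Lift 3: 111. −1: 110.
[1] 110 ≡ 3^(3 + 1) + 3^3 + 2 (base 3). Lift 4: 1282. −1: 1281.
[2] 1281 ≡ 4^(4 + 1) + 4^4 + 1 (base 4). Lift 5: 18751. −1: 18750.
[3] 18750 ≡ 5^(5 + 1) + 5^5 (base 5). Lift 6: 326592. −1: 326591.
[4] 326591 ≡ 6^(6 + 1) + 5·6^5 + 5·6^4 + 5·6^3 + 5·6^2 + 5·6 + 5 (base 6). Lift 7: 5862841. −1: 5862840.
[5] 5862840 ≡ 7^(7 + 1) + 5·7^5 + 5·7^4 + 5·7^3 + 5·7^2 + 5·7 + 4 (base 7). Lift 8: 134404972. −1: 134404971.
[6] 134404971 ≡ 8^(8 + 1) + 5·8^5 + 5·8^4 + 5·8^3 + 5·8^2 + 5·8 + 3 (base 8). Lift 9: 3487116549. −1: 3487116548.
[7] 3487116548 ≡ 9^(9 + 1) + 5·9^5 + 5·9^4 + 5·9^3 + 5·9^2 + 5·9 + 2 (base 9). Lift 10: 100000555552. −1: 100000555551.
[8] 100000555551 ≡ 10^(10 + 1) + 5·10^5 + 5·10^4 + 5·10^3 + 5·10^2 + 5·10 + 1 (base 10). Lift 11: 3138429262497. −1: 3138429262496.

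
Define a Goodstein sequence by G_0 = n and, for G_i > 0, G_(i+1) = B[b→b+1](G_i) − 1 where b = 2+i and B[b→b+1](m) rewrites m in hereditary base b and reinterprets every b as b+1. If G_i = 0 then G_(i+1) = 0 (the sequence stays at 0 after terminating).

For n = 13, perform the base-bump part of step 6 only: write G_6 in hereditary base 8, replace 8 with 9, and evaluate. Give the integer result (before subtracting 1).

3486786856

step 0: 13 = 2^(2 + 1) + 2^2 + 1; sub 3 for 2: 3^(3 + 1) + 3^3 + 1; = 109; G_1 = 109−1 = 108
step 1: 108 = 3^(3 + 1) + 3^3; sub 4 for 3: 4^(4 + 1) + 4^4; = 1280; G_2 = 1280−1 = 1279
step 2: 1279 = 4^(4 + 1) + 3·4^3 + 3·4^2 + 3·4 + 3; sub 5 for 4: 5^(5 + 1) + 3·5^3 + 3·5^2 + 3·5 + 3; = 16093; G_3 = 16093−1 = 16092
step 3: 16092 = 5^(5 + 1) + 3·5^3 + 3·5^2 + 3·5 + 2; sub 6 for 5: 6^(6 + 1) + 3·6^3 + 3·6^2 + 3·6 + 2; = 280712; G_4 = 280712−1 = 280711
step 4: 280711 = 6^(6 + 1) + 3·6^3 + 3·6^2 + 3·6 + 1; sub 7 for 6: 7^(7 + 1) + 3·7^3 + 3·7^2 + 3·7 + 1; = 5765999; G_5 = 5765999−1 = 5765998
step 5: 5765998 = 7^(7 + 1) + 3·7^3 + 3·7^2 + 3·7; sub 8 for 7: 8^(8 + 1) + 3·8^3 + 3·8^2 + 3·8; = 134219480; G_6 = 134219480−1 = 134219479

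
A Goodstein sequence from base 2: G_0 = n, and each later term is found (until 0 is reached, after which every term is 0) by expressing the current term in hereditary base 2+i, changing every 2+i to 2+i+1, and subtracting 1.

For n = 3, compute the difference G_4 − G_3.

-1

[0] 3 ≡ 2 + 1 (base 2). Lift 3: 4. −1: 3.
[1] 3 ≡ 3 (base 3). Lift 4: 4. −1: 3.
[2] 3 ≡ 3 (base 4). Lift 5: 3. −1: 2.
[3] 2 ≡ 2 (base 5). Lift 6: 2. −1: 1.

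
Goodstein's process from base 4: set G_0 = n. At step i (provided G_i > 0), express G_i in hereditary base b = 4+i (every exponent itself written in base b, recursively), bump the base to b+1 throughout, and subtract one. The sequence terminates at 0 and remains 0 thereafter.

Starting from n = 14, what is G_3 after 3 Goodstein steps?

i=0: 14 = 3·4 + 2 (b=4); 4→5: 3·5 + 2 = 17; 17−1 = 16
i=1: 16 = 3·5 + 1 (b=5); 5→6: 3·6 + 1 = 19; 19−1 = 18
i=2: 18 = 3·6 (b=6); 6→7: 3·7 = 21; 21−1 = 20
i=3: 20 = 2·7 + 6 (b=7); 7→8: 2·8 + 6 = 22; 22−1 = 21

20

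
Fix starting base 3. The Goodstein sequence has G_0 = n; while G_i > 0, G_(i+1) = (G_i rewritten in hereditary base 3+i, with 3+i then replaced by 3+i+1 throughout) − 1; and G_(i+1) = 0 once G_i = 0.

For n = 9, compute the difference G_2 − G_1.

2

G_0=9  [base 3] 3^2  →[3↦4]→  4^2 = 16  −1 ⇒ G_1=15
G_1=15  [base 4] 3·4 + 3  →[4↦5]→  3·5 + 3 = 18  −1 ⇒ G_2=17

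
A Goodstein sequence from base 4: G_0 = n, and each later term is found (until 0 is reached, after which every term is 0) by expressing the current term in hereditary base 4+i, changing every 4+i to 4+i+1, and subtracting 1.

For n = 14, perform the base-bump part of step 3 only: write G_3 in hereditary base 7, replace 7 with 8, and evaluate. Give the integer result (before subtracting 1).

14 —HB4→ 3·4 + 2 —bump→ 3·5 + 2 = 17 —(−1)→ 16
16 —HB5→ 3·5 + 1 —bump→ 3·6 + 1 = 19 —(−1)→ 18
18 —HB6→ 3·6 —bump→ 3·7 = 21 —(−1)→ 20
20 —HB7→ 2·7 + 6 —bump→ 2·8 + 6 = 22 —(−1)→ 21

22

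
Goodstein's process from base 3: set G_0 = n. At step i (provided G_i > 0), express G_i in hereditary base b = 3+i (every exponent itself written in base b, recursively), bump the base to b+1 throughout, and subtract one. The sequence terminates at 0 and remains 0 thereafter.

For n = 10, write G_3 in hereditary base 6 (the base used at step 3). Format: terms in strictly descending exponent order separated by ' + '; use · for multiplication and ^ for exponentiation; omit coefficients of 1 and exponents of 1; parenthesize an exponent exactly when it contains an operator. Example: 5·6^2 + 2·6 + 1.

step 0: 10 = 3^2 + 1; sub 4 for 3: 4^2 + 1; = 17; G_1 = 17−1 = 16
step 1: 16 = 4^2; sub 5 for 4: 5^2; = 25; G_2 = 25−1 = 24
step 2: 24 = 4·5 + 4; sub 6 for 5: 4·6 + 4; = 28; G_3 = 28−1 = 27
step 3: 27 = 4·6 + 3; sub 7 for 6: 4·7 + 3; = 31; G_4 = 31−1 = 30

4·6 + 3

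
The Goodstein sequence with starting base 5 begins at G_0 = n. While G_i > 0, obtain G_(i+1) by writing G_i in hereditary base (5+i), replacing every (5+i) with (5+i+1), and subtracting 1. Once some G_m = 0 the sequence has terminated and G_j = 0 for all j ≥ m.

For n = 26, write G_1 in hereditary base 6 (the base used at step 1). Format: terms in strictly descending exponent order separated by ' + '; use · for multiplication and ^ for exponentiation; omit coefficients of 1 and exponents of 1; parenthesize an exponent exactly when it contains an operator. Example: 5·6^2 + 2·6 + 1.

6^2

[0] 26 ≡ 5^2 + 1 (base 5). Lift 6: 37. −1: 36.
[1] 36 ≡ 6^2 (base 6). Lift 7: 49. −1: 48.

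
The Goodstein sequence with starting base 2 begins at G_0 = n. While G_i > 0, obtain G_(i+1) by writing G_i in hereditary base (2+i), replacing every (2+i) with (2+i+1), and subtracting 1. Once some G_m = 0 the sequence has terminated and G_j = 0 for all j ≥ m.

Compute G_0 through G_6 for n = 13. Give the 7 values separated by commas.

G_0 = 13. HB_2(13) = 2^(2 + 1) + 2^2 + 1. Bump = 109. G_1 = 108.
G_1 = 108. HB_3(108) = 3^(3 + 1) + 3^3. Bump = 1280. G_2 = 1279.
G_2 = 1279. HB_4(1279) = 4^(4 + 1) + 3·4^3 + 3·4^2 + 3·4 + 3. Bump = 16093. G_3 = 16092.
G_3 = 16092. HB_5(16092) = 5^(5 + 1) + 3·5^3 + 3·5^2 + 3·5 + 2. Bump = 280712. G_4 = 280711.
G_4 = 280711. HB_6(280711) = 6^(6 + 1) + 3·6^3 + 3·6^2 + 3·6 + 1. Bump = 5765999. G_5 = 5765998.
G_5 = 5765998. HB_7(5765998) = 7^(7 + 1) + 3·7^3 + 3·7^2 + 3·7. Bump = 134219480. G_6 = 134219479.

13, 108, 1279, 16092, 280711, 5765998, 134219479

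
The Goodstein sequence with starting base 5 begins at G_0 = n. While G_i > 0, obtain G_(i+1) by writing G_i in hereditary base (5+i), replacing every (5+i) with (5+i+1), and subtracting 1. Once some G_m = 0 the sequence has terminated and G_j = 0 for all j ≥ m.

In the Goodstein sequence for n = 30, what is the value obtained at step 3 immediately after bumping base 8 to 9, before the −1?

G_0 = 30. HB_5(30) = 5^2 + 5. Bump = 42. G_1 = 41.
G_1 = 41. HB_6(41) = 6^2 + 5. Bump = 54. G_2 = 53.
G_2 = 53. HB_7(53) = 7^2 + 4. Bump = 68. G_3 = 67.

84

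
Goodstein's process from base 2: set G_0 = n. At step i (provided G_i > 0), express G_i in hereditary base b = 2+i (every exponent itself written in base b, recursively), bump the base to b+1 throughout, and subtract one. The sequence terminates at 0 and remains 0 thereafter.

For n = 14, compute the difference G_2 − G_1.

1171

14 —HB2→ 2^(2 + 1) + 2^2 + 2 —bump→ 3^(3 + 1) + 3^3 + 3 = 111 —(−1)→ 110
110 —HB3→ 3^(3 + 1) + 3^3 + 2 —bump→ 4^(4 + 1) + 4^4 + 2 = 1282 —(−1)→ 1281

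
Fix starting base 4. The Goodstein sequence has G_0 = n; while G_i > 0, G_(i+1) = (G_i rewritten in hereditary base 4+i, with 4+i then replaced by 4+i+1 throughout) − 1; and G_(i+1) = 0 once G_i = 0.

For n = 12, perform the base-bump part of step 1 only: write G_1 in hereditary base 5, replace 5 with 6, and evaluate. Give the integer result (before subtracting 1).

16

base 4: 12 = 3·4; at 5: 3·5 = 15; next = 14
base 5: 14 = 2·5 + 4; at 6: 2·6 + 4 = 16; next = 15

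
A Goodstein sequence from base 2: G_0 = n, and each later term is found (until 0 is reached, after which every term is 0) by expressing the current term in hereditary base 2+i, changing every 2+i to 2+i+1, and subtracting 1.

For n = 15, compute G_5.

6588344

base 2: 15 = 2^(2 + 1) + 2^2 + 2 + 1; at 3: 3^(3 + 1) + 3^3 + 3 + 1 = 112; next = 111
base 3: 111 = 3^(3 + 1) + 3^3 + 3; at 4: 4^(4 + 1) + 4^4 + 4 = 1284; next = 1283
base 4: 1283 = 4^(4 + 1) + 4^4 + 3; at 5: 5^(5 + 1) + 5^5 + 3 = 18753; next = 18752
base 5: 18752 = 5^(5 + 1) + 5^5 + 2; at 6: 6^(6 + 1) + 6^6 + 2 = 326594; next = 326593
base 6: 326593 = 6^(6 + 1) + 6^6 + 1; at 7: 7^(7 + 1) + 7^7 + 1 = 6588345; next = 6588344
base 7: 6588344 = 7^(7 + 1) + 7^7; at 8: 8^(8 + 1) + 8^8 = 150994944; next = 150994943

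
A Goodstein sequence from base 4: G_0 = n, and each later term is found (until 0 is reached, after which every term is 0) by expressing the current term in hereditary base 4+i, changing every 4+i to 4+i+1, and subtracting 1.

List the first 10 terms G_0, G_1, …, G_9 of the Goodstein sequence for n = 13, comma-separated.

13, 15, 17, 18, 19, 20, 21, 22, 23, 23

13 —HB4→ 3·4 + 1 —bump→ 3·5 + 1 = 16 —(−1)→ 15
15 —HB5→ 3·5 —bump→ 3·6 = 18 —(−1)→ 17
17 —HB6→ 2·6 + 5 —bump→ 2·7 + 5 = 19 —(−1)→ 18
18 —HB7→ 2·7 + 4 —bump→ 2·8 + 4 = 20 —(−1)→ 19
19 —HB8→ 2·8 + 3 —bump→ 2·9 + 3 = 21 —(−1)→ 20
20 —HB9→ 2·9 + 2 —bump→ 2·10 + 2 = 22 —(−1)→ 21
21 —HB10→ 2·10 + 1 —bump→ 2·11 + 1 = 23 —(−1)→ 22
22 —HB11→ 2·11 —bump→ 2·12 = 24 —(−1)→ 23
23 —HB12→ 12 + 11 —bump→ 13 + 11 = 24 —(−1)→ 23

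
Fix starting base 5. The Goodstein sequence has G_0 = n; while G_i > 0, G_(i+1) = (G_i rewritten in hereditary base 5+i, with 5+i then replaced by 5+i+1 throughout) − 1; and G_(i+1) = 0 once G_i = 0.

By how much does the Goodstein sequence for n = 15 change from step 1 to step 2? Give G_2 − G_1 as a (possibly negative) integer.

1

(0) 15|_5 = 3·5 ↦ 3·6|_6 = 18 ⇒ 17
(1) 17|_6 = 2·6 + 5 ↦ 2·7 + 5|_7 = 19 ⇒ 18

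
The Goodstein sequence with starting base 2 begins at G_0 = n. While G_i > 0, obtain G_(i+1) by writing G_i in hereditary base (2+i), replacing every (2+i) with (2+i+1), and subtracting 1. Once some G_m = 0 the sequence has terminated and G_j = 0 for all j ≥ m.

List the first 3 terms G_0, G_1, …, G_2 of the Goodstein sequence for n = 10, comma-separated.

(0) 10|_2 = 2^(2 + 1) + 2 ↦ 3^(3 + 1) + 3|_3 = 84 ⇒ 83
(1) 83|_3 = 3^(3 + 1) + 2 ↦ 4^(4 + 1) + 2|_4 = 1026 ⇒ 1025

10, 83, 1025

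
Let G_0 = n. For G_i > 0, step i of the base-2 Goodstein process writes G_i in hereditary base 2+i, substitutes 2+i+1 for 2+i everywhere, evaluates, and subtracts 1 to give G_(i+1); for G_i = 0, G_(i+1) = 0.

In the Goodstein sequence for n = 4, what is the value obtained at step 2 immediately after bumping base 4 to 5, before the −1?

G_0 = 4. HB_2(4) = 2^2. Bump = 27. G_1 = 26.
G_1 = 26. HB_3(26) = 2·3^2 + 2·3 + 2. Bump = 42. G_2 = 41.
G_2 = 41. HB_4(41) = 2·4^2 + 2·4 + 1. Bump = 61. G_3 = 60.

61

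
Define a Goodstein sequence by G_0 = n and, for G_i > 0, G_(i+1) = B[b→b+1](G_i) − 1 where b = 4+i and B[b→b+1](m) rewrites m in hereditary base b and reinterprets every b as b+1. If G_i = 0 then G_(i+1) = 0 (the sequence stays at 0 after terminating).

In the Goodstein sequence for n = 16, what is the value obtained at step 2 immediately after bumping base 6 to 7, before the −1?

base 4: 16 = 4^2; at 5: 5^2 = 25; next = 24
base 5: 24 = 4·5 + 4; at 6: 4·6 + 4 = 28; next = 27
base 6: 27 = 4·6 + 3; at 7: 4·7 + 3 = 31; next = 30

31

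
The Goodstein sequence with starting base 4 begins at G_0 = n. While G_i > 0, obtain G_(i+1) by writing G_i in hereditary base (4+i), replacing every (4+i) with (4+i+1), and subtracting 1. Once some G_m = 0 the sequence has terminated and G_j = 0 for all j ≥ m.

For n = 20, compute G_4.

[0] 20 ≡ 4^2 + 4 (base 4). Lift 5: 30. −1: 29.
[1] 29 ≡ 5^2 + 4 (base 5). Lift 6: 40. −1: 39.
[2] 39 ≡ 6^2 + 3 (base 6). Lift 7: 52. −1: 51.
[3] 51 ≡ 7^2 + 2 (base 7). Lift 8: 66. −1: 65.

65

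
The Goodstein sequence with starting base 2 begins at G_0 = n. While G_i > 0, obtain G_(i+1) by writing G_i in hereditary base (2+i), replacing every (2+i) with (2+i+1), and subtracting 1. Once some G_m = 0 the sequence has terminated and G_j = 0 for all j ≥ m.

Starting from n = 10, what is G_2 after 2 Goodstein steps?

1025

G_0 = 10. HB_2(10) = 2^(2 + 1) + 2. Bump = 84. G_1 = 83.
G_1 = 83. HB_3(83) = 3^(3 + 1) + 2. Bump = 1026. G_2 = 1025.
G_2 = 1025. HB_4(1025) = 4^(4 + 1) + 1. Bump = 15626. G_3 = 15625.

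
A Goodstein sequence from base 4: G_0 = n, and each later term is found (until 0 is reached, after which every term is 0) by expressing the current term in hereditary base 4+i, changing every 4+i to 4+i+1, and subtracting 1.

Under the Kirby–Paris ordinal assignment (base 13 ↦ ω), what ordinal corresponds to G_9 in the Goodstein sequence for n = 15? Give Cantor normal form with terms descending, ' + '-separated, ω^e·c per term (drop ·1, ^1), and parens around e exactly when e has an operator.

ω·2 + 2

G_0=15  [base 4] 3·4 + 3  →[4↦5]→  3·5 + 3 = 18  −1 ⇒ G_1=17
G_1=17  [base 5] 3·5 + 2  →[5↦6]→  3·6 + 2 = 20  −1 ⇒ G_2=19
G_2=19  [base 6] 3·6 + 1  →[6↦7]→  3·7 + 1 = 22  −1 ⇒ G_3=21
G_3=21  [base 7] 3·7  →[7↦8]→  3·8 = 24  −1 ⇒ G_4=23
G_4=23  [base 8] 2·8 + 7  →[8↦9]→  2·9 + 7 = 25  −1 ⇒ G_5=24
G_5=24  [base 9] 2·9 + 6  →[9↦10]→  2·10 + 6 = 26  −1 ⇒ G_6=25
G_6=25  [base 10] 2·10 + 5  →[10↦11]→  2·11 + 5 = 27  −1 ⇒ G_7=26
G_7=26  [base 11] 2·11 + 4  →[11↦12]→  2·12 + 4 = 28  −1 ⇒ G_8=27
G_8=27  [base 12] 2·12 + 3  →[12↦13]→  2·13 + 3 = 29  −1 ⇒ G_9=28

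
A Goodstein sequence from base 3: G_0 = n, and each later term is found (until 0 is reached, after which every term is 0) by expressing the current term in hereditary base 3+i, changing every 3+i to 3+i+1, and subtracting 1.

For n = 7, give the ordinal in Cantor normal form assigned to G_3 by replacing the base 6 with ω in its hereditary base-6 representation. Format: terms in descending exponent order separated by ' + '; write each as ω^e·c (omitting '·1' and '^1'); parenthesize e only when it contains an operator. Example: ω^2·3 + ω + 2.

ω + 3

i=0: 7 = 2·3 + 1 (b=3); 3→4: 2·4 + 1 = 9; 9−1 = 8
i=1: 8 = 2·4 (b=4); 4→5: 2·5 = 10; 10−1 = 9
i=2: 9 = 5 + 4 (b=5); 5→6: 6 + 4 = 10; 10−1 = 9
i=3: 9 = 6 + 3 (b=6); 6→7: 7 + 3 = 10; 10−1 = 9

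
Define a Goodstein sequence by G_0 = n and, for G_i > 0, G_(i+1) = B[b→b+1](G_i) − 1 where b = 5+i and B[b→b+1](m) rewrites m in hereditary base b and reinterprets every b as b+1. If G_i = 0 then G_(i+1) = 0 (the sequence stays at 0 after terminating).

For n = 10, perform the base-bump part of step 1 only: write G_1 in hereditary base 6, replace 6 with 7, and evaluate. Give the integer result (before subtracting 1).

step 0: 10 = 2·5; sub 6 for 5: 2·6; = 12; G_1 = 12−1 = 11
step 1: 11 = 6 + 5; sub 7 for 6: 7 + 5; = 12; G_2 = 12−1 = 11

12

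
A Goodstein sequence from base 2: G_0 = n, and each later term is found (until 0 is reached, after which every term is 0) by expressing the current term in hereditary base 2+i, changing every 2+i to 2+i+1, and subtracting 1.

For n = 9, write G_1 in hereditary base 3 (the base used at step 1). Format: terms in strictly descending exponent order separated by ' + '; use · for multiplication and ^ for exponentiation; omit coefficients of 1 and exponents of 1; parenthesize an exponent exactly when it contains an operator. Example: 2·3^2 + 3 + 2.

step 0: 9 = 2^(2 + 1) + 1; sub 3 for 2: 3^(3 + 1) + 1; = 82; G_1 = 82−1 = 81
step 1: 81 = 3^(3 + 1); sub 4 for 3: 4^(4 + 1); = 1024; G_2 = 1024−1 = 1023

3^(3 + 1)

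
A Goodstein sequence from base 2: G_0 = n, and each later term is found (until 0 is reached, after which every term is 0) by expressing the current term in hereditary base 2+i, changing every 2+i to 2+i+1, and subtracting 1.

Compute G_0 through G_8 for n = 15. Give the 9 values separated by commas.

15, 111, 1283, 18752, 326593, 6588344, 150994943, 3524450280, 100077777775

(0) 15|_2 = 2^(2 + 1) + 2^2 + 2 + 1 ↦ 3^(3 + 1) + 3^3 + 3 + 1|_3 = 112 ⇒ 111
(1) 111|_3 = 3^(3 + 1) + 3^3 + 3 ↦ 4^(4 + 1) + 4^4 + 4|_4 = 1284 ⇒ 1283
(2) 1283|_4 = 4^(4 + 1) + 4^4 + 3 ↦ 5^(5 + 1) + 5^5 + 3|_5 = 18753 ⇒ 18752
(3) 18752|_5 = 5^(5 + 1) + 5^5 + 2 ↦ 6^(6 + 1) + 6^6 + 2|_6 = 326594 ⇒ 326593
(4) 326593|_6 = 6^(6 + 1) + 6^6 + 1 ↦ 7^(7 + 1) + 7^7 + 1|_7 = 6588345 ⇒ 6588344
(5) 6588344|_7 = 7^(7 + 1) + 7^7 ↦ 8^(8 + 1) + 8^8|_8 = 150994944 ⇒ 150994943
(6) 150994943|_8 = 8^(8 + 1) + 7·8^7 + 7·8^6 + 7·8^5 + 7·8^4 + 7·8^3 + 7·8^2 + 7·8 + 7 ↦ 9^(9 + 1) + 7·9^7 + 7·9^6 + 7·9^5 + 7·9^4 + 7·9^3 + 7·9^2 + 7·9 + 7|_9 = 3524450281 ⇒ 3524450280
(7) 3524450280|_9 = 9^(9 + 1) + 7·9^7 + 7·9^6 + 7·9^5 + 7·9^4 + 7·9^3 + 7·9^2 + 7·9 + 6 ↦ 10^(10 + 1) + 7·10^7 + 7·10^6 + 7·10^5 + 7·10^4 + 7·10^3 + 7·10^2 + 7·10 + 6|_10 = 100077777776 ⇒ 100077777775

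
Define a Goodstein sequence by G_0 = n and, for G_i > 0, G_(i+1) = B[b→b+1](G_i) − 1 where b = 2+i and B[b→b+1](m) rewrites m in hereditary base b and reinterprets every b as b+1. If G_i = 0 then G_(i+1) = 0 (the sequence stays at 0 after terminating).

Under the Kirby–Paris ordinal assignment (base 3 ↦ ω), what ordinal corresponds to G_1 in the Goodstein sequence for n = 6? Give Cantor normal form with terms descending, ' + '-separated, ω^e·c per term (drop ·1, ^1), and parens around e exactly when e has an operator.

ω^ω + 2

G_0 = 6. HB_2(6) = 2^2 + 2. Bump = 30. G_1 = 29.
G_1 = 29. HB_3(29) = 3^3 + 2. Bump = 258. G_2 = 257.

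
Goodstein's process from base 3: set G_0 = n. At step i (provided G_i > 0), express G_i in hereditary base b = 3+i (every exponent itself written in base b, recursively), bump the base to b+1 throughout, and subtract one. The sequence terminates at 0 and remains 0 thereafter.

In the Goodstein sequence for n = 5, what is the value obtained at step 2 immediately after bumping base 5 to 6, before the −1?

6

i=0: 5 = 3 + 2 (b=3); 3→4: 4 + 2 = 6; 6−1 = 5
i=1: 5 = 4 + 1 (b=4); 4→5: 5 + 1 = 6; 6−1 = 5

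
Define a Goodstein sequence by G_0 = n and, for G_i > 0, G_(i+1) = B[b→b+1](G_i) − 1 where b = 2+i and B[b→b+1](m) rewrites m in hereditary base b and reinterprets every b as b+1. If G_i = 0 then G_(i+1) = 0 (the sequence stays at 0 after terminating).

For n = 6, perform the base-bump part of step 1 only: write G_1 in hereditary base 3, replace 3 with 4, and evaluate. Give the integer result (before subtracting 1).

258

(0) 6|_2 = 2^2 + 2 ↦ 3^3 + 3|_3 = 30 ⇒ 29
(1) 29|_3 = 3^3 + 2 ↦ 4^4 + 2|_4 = 258 ⇒ 257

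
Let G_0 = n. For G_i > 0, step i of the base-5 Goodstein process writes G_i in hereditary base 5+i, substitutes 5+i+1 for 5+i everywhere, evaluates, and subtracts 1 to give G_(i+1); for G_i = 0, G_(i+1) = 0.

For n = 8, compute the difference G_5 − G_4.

-1

i=0: 8 = 5 + 3 (b=5); 5→6: 6 + 3 = 9; 9−1 = 8
i=1: 8 = 6 + 2 (b=6); 6→7: 7 + 2 = 9; 9−1 = 8
i=2: 8 = 7 + 1 (b=7); 7→8: 8 + 1 = 9; 9−1 = 8
i=3: 8 = 8 (b=8); 8→9: 9 = 9; 9−1 = 8
i=4: 8 = 8 (b=9); 9→10: 8 = 8; 8−1 = 7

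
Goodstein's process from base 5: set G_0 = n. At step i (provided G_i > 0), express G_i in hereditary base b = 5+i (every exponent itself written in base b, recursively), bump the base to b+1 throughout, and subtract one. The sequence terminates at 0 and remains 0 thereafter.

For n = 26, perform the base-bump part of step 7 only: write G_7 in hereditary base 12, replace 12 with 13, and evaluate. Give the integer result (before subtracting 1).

(0) 26|_5 = 5^2 + 1 ↦ 6^2 + 1|_6 = 37 ⇒ 36
(1) 36|_6 = 6^2 ↦ 7^2|_7 = 49 ⇒ 48
(2) 48|_7 = 6·7 + 6 ↦ 6·8 + 6|_8 = 54 ⇒ 53
(3) 53|_8 = 6·8 + 5 ↦ 6·9 + 5|_9 = 59 ⇒ 58
(4) 58|_9 = 6·9 + 4 ↦ 6·10 + 4|_10 = 64 ⇒ 63
(5) 63|_10 = 6·10 + 3 ↦ 6·11 + 3|_11 = 69 ⇒ 68
(6) 68|_11 = 6·11 + 2 ↦ 6·12 + 2|_12 = 74 ⇒ 73
(7) 73|_12 = 6·12 + 1 ↦ 6·13 + 1|_13 = 79 ⇒ 78

79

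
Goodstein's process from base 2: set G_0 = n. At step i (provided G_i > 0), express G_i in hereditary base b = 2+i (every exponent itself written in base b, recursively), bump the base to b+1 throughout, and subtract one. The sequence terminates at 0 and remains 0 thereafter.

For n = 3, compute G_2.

(0) 3|_2 = 2 + 1 ↦ 3 + 1|_3 = 4 ⇒ 3
(1) 3|_3 = 3 ↦ 4|_4 = 4 ⇒ 3

3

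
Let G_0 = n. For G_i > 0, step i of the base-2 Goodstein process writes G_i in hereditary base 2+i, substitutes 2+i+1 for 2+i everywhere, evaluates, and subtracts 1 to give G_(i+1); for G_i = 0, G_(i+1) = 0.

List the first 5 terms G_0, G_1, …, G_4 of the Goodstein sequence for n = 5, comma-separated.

5, 27, 255, 467, 775

(0) 5|_2 = 2^2 + 1 ↦ 3^3 + 1|_3 = 28 ⇒ 27
(1) 27|_3 = 3^3 ↦ 4^4|_4 = 256 ⇒ 255
(2) 255|_4 = 3·4^3 + 3·4^2 + 3·4 + 3 ↦ 3·5^3 + 3·5^2 + 3·5 + 3|_5 = 468 ⇒ 467
(3) 467|_5 = 3·5^3 + 3·5^2 + 3·5 + 2 ↦ 3·6^3 + 3·6^2 + 3·6 + 2|_6 = 776 ⇒ 775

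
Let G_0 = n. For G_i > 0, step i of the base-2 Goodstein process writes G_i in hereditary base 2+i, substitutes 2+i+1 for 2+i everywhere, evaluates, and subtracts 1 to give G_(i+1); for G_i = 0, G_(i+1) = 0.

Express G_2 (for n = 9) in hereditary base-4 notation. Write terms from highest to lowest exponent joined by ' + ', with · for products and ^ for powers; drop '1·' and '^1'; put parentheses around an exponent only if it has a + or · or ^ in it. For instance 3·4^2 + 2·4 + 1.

3·4^4 + 3·4^3 + 3·4^2 + 3·4 + 3

(0) 9|_2 = 2^(2 + 1) + 1 ↦ 3^(3 + 1) + 1|_3 = 82 ⇒ 81
(1) 81|_3 = 3^(3 + 1) ↦ 4^(4 + 1)|_4 = 1024 ⇒ 1023
(2) 1023|_4 = 3·4^4 + 3·4^3 + 3·4^2 + 3·4 + 3 ↦ 3·5^5 + 3·5^3 + 3·5^2 + 3·5 + 3|_5 = 9843 ⇒ 9842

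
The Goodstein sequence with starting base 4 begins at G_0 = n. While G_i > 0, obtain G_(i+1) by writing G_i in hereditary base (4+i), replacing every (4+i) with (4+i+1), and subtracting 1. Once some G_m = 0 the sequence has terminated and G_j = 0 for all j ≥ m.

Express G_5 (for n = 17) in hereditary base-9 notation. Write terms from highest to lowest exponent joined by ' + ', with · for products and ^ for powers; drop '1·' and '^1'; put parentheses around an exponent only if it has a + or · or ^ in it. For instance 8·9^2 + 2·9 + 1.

[0] 17 ≡ 4^2 + 1 (base 4). Lift 5: 26. −1: 25.
[1] 25 ≡ 5^2 (base 5). Lift 6: 36. −1: 35.
[2] 35 ≡ 5·6 + 5 (base 6). Lift 7: 40. −1: 39.
[3] 39 ≡ 5·7 + 4 (base 7). Lift 8: 44. −1: 43.
[4] 43 ≡ 5·8 + 3 (base 8). Lift 9: 48. −1: 47.

5·9 + 2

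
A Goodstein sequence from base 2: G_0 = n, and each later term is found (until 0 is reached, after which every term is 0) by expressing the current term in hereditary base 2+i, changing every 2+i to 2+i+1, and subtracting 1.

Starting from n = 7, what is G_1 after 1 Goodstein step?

30

7 —HB2→ 2^2 + 2 + 1 —bump→ 3^3 + 3 + 1 = 31 —(−1)→ 30
30 —HB3→ 3^3 + 3 —bump→ 4^4 + 4 = 260 —(−1)→ 259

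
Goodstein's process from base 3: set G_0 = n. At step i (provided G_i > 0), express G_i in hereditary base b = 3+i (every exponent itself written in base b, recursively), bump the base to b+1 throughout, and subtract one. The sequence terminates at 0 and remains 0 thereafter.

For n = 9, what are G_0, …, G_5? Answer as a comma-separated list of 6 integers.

9, 15, 17, 19, 21, 23

i=0: 9 = 3^2 (b=3); 3→4: 4^2 = 16; 16−1 = 15
i=1: 15 = 3·4 + 3 (b=4); 4→5: 3·5 + 3 = 18; 18−1 = 17
i=2: 17 = 3·5 + 2 (b=5); 5→6: 3·6 + 2 = 20; 20−1 = 19
i=3: 19 = 3·6 + 1 (b=6); 6→7: 3·7 + 1 = 22; 22−1 = 21
i=4: 21 = 3·7 (b=7); 7→8: 3·8 = 24; 24−1 = 23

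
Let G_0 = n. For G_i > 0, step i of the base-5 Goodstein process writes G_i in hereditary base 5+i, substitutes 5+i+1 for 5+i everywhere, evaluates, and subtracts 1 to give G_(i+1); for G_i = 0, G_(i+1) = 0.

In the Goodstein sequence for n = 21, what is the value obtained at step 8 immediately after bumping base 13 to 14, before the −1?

G_0 = 21. HB_5(21) = 4·5 + 1. Bump = 25. G_1 = 24.
G_1 = 24. HB_6(24) = 4·6. Bump = 28. G_2 = 27.
G_2 = 27. HB_7(27) = 3·7 + 6. Bump = 30. G_3 = 29.
G_3 = 29. HB_8(29) = 3·8 + 5. Bump = 32. G_4 = 31.
G_4 = 31. HB_9(31) = 3·9 + 4. Bump = 34. G_5 = 33.
G_5 = 33. HB_10(33) = 3·10 + 3. Bump = 36. G_6 = 35.
G_6 = 35. HB_11(35) = 3·11 + 2. Bump = 38. G_7 = 37.
G_7 = 37. HB_12(37) = 3·12 + 1. Bump = 40. G_8 = 39.

42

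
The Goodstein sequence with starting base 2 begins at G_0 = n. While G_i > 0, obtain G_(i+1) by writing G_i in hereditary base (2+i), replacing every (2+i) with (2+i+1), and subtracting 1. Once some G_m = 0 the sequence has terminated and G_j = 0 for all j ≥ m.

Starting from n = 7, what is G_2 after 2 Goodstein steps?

259

[0] 7 ≡ 2^2 + 2 + 1 (base 2). Lift 3: 31. −1: 30.
[1] 30 ≡ 3^3 + 3 (base 3). Lift 4: 260. −1: 259.
[2] 259 ≡ 4^4 + 3 (base 4). Lift 5: 3128. −1: 3127.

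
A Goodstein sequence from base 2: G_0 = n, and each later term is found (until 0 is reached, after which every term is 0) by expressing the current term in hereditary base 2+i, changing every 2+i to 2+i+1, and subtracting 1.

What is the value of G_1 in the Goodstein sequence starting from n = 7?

G_0=7  [base 2] 2^2 + 2 + 1  →[2↦3]→  3^3 + 3 + 1 = 31  −1 ⇒ G_1=30
G_1=30  [base 3] 3^3 + 3  →[3↦4]→  4^4 + 4 = 260  −1 ⇒ G_2=259

30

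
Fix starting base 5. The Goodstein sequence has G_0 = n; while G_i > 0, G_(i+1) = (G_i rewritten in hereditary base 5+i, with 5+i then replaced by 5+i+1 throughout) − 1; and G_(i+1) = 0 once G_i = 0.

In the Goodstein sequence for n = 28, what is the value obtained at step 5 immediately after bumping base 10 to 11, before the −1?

95

28 —HB5→ 5^2 + 3 —bump→ 6^2 + 3 = 39 —(−1)→ 38
38 —HB6→ 6^2 + 2 —bump→ 7^2 + 2 = 51 —(−1)→ 50
50 —HB7→ 7^2 + 1 —bump→ 8^2 + 1 = 65 —(−1)→ 64
64 —HB8→ 8^2 —bump→ 9^2 = 81 —(−1)→ 80
80 —HB9→ 8·9 + 8 —bump→ 8·10 + 8 = 88 —(−1)→ 87
87 —HB10→ 8·10 + 7 —bump→ 8·11 + 7 = 95 —(−1)→ 94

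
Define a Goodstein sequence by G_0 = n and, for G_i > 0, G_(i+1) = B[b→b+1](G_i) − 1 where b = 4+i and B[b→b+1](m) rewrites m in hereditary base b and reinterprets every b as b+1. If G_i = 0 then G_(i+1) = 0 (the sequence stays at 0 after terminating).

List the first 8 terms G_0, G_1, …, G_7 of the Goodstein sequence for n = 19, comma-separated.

19, 27, 37, 49, 63, 69, 75, 81

19 —HB4→ 4^2 + 3 —bump→ 5^2 + 3 = 28 —(−1)→ 27
27 —HB5→ 5^2 + 2 —bump→ 6^2 + 2 = 38 —(−1)→ 37
37 —HB6→ 6^2 + 1 —bump→ 7^2 + 1 = 50 —(−1)→ 49
49 —HB7→ 7^2 —bump→ 8^2 = 64 —(−1)→ 63
63 —HB8→ 7·8 + 7 —bump→ 7·9 + 7 = 70 —(−1)→ 69
69 —HB9→ 7·9 + 6 —bump→ 7·10 + 6 = 76 —(−1)→ 75
75 —HB10→ 7·10 + 5 —bump→ 7·11 + 5 = 82 —(−1)→ 81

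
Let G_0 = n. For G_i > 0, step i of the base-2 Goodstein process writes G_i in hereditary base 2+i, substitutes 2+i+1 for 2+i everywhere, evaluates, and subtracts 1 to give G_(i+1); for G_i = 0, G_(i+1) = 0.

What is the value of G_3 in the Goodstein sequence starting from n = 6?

6 —HB2→ 2^2 + 2 —bump→ 3^3 + 3 = 30 —(−1)→ 29
29 —HB3→ 3^3 + 2 —bump→ 4^4 + 2 = 258 —(−1)→ 257
257 —HB4→ 4^4 + 1 —bump→ 5^5 + 1 = 3126 —(−1)→ 3125
3125 —HB5→ 5^5 —bump→ 6^6 = 46656 —(−1)→ 46655

3125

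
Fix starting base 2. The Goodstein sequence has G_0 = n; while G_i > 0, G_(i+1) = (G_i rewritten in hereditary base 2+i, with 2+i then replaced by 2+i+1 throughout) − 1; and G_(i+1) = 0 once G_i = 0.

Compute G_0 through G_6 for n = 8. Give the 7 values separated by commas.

8, 80, 553, 6310, 93395, 1647195, 33554571

G_0=8  [base 2] 2^(2 + 1)  →[2↦3]→  3^(3 + 1) = 81  −1 ⇒ G_1=80
G_1=80  [base 3] 2·3^3 + 2·3^2 + 2·3 + 2  →[3↦4]→  2·4^4 + 2·4^2 + 2·4 + 2 = 554  −1 ⇒ G_2=553
G_2=553  [base 4] 2·4^4 + 2·4^2 + 2·4 + 1  →[4↦5]→  2·5^5 + 2·5^2 + 2·5 + 1 = 6311  −1 ⇒ G_3=6310
G_3=6310  [base 5] 2·5^5 + 2·5^2 + 2·5  →[5↦6]→  2·6^6 + 2·6^2 + 2·6 = 93396  −1 ⇒ G_4=93395
G_4=93395  [base 6] 2·6^6 + 2·6^2 + 6 + 5  →[6↦7]→  2·7^7 + 2·7^2 + 7 + 5 = 1647196  −1 ⇒ G_5=1647195
G_5=1647195  [base 7] 2·7^7 + 2·7^2 + 7 + 4  →[7↦8]→  2·8^8 + 2·8^2 + 8 + 4 = 33554572  −1 ⇒ G_6=33554571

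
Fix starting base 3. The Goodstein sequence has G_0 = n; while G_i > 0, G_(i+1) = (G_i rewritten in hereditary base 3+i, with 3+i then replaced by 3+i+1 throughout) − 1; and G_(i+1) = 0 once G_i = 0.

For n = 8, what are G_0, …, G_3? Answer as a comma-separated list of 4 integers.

8, 9, 10, 11

[0] 8 ≡ 2·3 + 2 (base 3). Lift 4: 10. −1: 9.
[1] 9 ≡ 2·4 + 1 (base 4). Lift 5: 11. −1: 10.
[2] 10 ≡ 2·5 (base 5). Lift 6: 12. −1: 11.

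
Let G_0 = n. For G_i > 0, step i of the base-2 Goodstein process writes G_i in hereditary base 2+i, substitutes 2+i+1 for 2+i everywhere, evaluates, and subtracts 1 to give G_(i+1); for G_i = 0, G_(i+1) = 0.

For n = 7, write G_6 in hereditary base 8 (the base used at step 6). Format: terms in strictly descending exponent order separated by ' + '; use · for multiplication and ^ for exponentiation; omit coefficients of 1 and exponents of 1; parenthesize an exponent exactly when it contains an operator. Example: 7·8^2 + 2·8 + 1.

7·8^7 + 7·8^6 + 7·8^5 + 7·8^4 + 7·8^3 + 7·8^2 + 7·8 + 7

i=0: 7 = 2^2 + 2 + 1 (b=2); 2→3: 3^3 + 3 + 1 = 31; 31−1 = 30
i=1: 30 = 3^3 + 3 (b=3); 3→4: 4^4 + 4 = 260; 260−1 = 259
i=2: 259 = 4^4 + 3 (b=4); 4→5: 5^5 + 3 = 3128; 3128−1 = 3127
i=3: 3127 = 5^5 + 2 (b=5); 5→6: 6^6 + 2 = 46658; 46658−1 = 46657
i=4: 46657 = 6^6 + 1 (b=6); 6→7: 7^7 + 1 = 823544; 823544−1 = 823543
i=5: 823543 = 7^7 (b=7); 7→8: 8^8 = 16777216; 16777216−1 = 16777215
i=6: 16777215 = 7·8^7 + 7·8^6 + 7·8^5 + 7·8^4 + 7·8^3 + 7·8^2 + 7·8 + 7 (b=8); 8→9: 7·9^7 + 7·9^6 + 7·9^5 + 7·9^4 + 7·9^3 + 7·9^2 + 7·9 + 7 = 37665880; 37665880−1 = 37665879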